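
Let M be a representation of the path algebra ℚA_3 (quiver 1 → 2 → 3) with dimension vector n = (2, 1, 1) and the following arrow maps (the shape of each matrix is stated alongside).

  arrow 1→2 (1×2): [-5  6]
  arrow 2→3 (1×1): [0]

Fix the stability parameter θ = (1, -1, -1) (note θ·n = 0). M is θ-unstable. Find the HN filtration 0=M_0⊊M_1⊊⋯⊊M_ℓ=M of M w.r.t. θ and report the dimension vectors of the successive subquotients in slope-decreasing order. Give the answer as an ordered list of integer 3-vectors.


Barcode: M ≅ I[1,1], I[1,2], I[3,3]. HN layers by μ_θ (3 steps, strictly decreasing):
  μ^(1)=1; μ^(2)=0; μ^(3)=-1

((1, 0, 0); (1, 1, 0); (0, 0, 1))


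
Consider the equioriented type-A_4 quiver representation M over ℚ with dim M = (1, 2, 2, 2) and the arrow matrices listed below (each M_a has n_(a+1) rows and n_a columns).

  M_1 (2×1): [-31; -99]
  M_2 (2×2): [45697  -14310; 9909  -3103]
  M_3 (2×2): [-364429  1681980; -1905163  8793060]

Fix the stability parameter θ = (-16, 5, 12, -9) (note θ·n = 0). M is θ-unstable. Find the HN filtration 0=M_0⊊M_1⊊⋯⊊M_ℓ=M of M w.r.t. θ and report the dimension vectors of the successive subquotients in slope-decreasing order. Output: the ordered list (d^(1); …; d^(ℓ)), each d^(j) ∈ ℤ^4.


Barcode: M ≅ I[1,4], I[2,3], I[4,4]. HN layers by μ_θ (5 steps, strictly decreasing):
  μ^(1)=12; μ^(2)=5; μ^(3)=8/3; μ^(4)=-9; μ^(5)=-16

((0, 0, 1, 0); (0, 1, 0, 0); (0, 1, 1, 1); (0, 0, 0, 1); (1, 0, 0, 0))


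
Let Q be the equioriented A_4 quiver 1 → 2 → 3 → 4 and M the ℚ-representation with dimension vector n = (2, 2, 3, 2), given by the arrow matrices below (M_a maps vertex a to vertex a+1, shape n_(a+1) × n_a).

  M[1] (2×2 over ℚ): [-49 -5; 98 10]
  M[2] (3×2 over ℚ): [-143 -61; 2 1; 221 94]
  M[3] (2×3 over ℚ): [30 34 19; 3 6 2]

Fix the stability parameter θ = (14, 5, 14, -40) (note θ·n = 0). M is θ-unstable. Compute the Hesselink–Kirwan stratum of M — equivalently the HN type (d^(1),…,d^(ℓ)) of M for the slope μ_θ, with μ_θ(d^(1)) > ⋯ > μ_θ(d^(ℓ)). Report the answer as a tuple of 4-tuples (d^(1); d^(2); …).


Barcode: M ≅ I[1,1], I[1,4], I[2,4], I[3,3]. HN layers by μ_θ (3 steps, strictly decreasing):
  μ^(1)=14; μ^(2)=-7/4; μ^(3)=-7

((1, 0, 1, 0); (1, 1, 1, 1); (0, 1, 1, 1))


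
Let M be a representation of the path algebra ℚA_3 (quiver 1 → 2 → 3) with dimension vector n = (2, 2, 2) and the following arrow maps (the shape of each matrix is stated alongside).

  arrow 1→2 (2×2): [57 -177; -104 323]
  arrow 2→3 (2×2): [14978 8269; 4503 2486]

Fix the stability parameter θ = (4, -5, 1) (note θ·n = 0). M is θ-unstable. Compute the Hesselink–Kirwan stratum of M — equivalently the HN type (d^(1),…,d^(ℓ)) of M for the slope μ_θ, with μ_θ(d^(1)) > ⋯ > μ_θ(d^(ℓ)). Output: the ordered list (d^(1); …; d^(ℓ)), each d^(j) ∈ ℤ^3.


Barcode: M ≅ I[1,3]^2. HN layers by μ_θ (2 steps, strictly decreasing):
  μ^(1)=1; μ^(2)=-1/2

((0, 0, 2); (2, 2, 0))


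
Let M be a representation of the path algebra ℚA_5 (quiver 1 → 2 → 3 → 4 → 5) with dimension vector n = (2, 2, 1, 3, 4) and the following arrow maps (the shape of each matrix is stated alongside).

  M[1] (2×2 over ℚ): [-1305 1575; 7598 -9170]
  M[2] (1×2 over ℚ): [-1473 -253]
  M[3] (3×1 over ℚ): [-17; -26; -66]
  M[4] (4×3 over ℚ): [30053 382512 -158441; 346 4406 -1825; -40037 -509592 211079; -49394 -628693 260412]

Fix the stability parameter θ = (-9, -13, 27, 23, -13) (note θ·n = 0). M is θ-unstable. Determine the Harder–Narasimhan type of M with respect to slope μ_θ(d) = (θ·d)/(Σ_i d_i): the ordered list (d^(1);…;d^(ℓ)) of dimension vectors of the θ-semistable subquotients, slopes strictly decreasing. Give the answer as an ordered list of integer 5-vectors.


Via rank(M_{q-1}∘⋯∘M_p): M ≅ I[1,1], I[1,5], I[2,2], I[4,5]^2, I[5,5].
μ_θ-semistable layers: μ^(1)=37/3; μ^(2)=5; μ^(3)=-9; μ^(4)=-11; μ^(5)=-13

((0, 0, 1, 1, 1); (0, 0, 0, 2, 2); (1, 0, 0, 0, 0); (1, 1, 0, 0, 0); (0, 1, 0, 0, 1))


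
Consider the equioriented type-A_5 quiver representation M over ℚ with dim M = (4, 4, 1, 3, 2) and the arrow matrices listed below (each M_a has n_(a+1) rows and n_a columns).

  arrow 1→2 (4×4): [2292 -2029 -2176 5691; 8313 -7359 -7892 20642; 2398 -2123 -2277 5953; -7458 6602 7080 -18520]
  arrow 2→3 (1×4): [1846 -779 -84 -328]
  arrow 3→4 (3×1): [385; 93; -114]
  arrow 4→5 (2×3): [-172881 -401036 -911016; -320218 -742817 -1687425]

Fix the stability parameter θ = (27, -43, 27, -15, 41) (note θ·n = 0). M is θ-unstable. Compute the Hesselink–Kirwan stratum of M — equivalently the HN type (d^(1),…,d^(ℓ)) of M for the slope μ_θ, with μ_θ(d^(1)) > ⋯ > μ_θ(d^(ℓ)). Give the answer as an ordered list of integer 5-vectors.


Barcode: M ≅ I[1,1], I[1,2]^2, I[1,5], I[2,2], I[4,4], I[4,5]. HN layers by μ_θ (6 steps, strictly decreasing):
  μ^(1)=41; μ^(2)=27; μ^(3)=6; μ^(4)=-8; μ^(5)=-15; μ^(6)=-43

((0, 0, 0, 0, 2); (1, 0, 0, 0, 0); (0, 0, 1, 1, 0); (3, 3, 0, 0, 0); (0, 0, 0, 2, 0); (0, 1, 0, 0, 0))


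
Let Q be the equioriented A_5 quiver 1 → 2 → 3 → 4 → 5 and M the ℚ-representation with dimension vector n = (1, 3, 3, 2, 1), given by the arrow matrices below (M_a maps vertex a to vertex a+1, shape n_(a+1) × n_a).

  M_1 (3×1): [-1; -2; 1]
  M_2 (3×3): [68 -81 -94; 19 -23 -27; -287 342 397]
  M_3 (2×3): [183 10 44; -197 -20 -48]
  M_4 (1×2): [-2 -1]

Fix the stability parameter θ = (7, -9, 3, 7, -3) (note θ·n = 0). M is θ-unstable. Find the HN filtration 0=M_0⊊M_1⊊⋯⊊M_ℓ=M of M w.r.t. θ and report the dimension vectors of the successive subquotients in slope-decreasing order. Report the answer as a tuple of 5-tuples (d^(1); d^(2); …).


Barcode: M ≅ I[1,2], I[2,4], I[2,5], I[3,3]. HN layers by μ_θ (5 steps, strictly decreasing):
  μ^(1)=7; μ^(2)=3; μ^(3)=7/3; μ^(4)=-1; μ^(5)=-9

((0, 0, 0, 1, 0); (0, 0, 2, 0, 0); (0, 0, 1, 1, 1); (1, 1, 0, 0, 0); (0, 2, 0, 0, 0))


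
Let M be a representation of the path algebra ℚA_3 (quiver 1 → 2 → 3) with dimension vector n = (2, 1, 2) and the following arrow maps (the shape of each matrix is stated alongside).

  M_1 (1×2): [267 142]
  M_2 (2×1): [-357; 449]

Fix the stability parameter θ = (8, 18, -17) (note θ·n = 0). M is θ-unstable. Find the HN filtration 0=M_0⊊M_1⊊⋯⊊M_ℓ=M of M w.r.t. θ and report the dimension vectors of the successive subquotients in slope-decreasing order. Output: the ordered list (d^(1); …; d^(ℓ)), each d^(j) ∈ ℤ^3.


Via rank(M_{q-1}∘⋯∘M_p): M ≅ I[1,1], I[1,3], I[3,3].
μ_θ-semistable layers: μ^(1)=8; μ^(2)=3; μ^(3)=-17

((1, 0, 0); (1, 1, 1); (0, 0, 1))


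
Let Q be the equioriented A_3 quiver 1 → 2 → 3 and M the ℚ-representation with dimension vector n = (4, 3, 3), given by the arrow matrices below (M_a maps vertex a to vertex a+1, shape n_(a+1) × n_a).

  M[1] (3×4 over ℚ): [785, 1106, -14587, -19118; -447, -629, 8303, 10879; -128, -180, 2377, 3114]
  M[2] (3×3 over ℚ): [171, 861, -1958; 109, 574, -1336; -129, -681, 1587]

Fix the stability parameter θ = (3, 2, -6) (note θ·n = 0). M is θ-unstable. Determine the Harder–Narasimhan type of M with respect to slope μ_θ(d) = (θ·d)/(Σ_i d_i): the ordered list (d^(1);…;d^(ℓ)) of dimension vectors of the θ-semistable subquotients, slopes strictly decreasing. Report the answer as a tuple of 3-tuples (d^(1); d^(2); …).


Interval decomposition of M: I[1,1], I[1,3]^3.
HN type (ℓ=2): μ^(1)=3; μ^(2)=-1/3

((1, 0, 0); (3, 3, 3))


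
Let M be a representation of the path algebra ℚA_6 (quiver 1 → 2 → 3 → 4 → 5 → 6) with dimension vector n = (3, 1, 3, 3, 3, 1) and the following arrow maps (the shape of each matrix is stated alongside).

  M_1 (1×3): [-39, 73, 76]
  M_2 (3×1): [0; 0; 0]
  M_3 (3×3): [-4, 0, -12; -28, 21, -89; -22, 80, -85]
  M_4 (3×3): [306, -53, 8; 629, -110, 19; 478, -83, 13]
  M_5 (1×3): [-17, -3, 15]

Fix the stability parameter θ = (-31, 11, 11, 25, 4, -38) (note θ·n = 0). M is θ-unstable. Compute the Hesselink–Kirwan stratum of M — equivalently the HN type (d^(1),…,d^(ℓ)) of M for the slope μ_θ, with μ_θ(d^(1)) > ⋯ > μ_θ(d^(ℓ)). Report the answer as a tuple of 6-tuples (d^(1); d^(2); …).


Barcode: M ≅ I[1,1]^2, I[1,2], I[3,5]^2, I[3,6]. HN layers by μ_θ (4 steps, strictly decreasing):
  μ^(1)=29/2; μ^(2)=11; μ^(3)=1/2; μ^(4)=-31

((0, 0, 0, 2, 2, 0); (0, 1, 2, 0, 0, 0); (0, 0, 1, 1, 1, 1); (3, 0, 0, 0, 0, 0))


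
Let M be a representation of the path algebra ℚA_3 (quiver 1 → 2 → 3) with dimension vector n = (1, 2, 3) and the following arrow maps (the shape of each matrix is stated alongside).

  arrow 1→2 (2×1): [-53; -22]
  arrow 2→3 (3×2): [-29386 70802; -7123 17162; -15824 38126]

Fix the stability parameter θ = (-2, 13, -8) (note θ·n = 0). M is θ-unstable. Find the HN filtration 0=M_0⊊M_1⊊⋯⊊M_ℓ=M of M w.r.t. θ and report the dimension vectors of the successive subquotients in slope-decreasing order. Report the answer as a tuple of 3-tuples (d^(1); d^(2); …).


Via rank(M_{q-1}∘⋯∘M_p): M ≅ I[1,3], I[2,3], I[3,3].
μ_θ-semistable layers: μ^(1)=5/2; μ^(2)=-2; μ^(3)=-8

((0, 2, 2); (1, 0, 0); (0, 0, 1))


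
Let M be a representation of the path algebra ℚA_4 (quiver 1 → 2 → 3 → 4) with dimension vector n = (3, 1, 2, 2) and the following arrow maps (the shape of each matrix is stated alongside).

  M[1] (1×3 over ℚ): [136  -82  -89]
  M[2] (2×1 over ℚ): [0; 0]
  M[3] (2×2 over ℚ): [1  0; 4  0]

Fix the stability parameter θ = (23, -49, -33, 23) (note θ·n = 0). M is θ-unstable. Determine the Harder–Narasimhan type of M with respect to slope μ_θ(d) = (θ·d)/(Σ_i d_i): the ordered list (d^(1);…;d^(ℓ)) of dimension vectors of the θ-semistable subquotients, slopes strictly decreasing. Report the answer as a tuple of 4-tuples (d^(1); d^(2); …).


Interval decomposition of M: I[1,1]^2, I[1,2], I[3,3], I[3,4], I[4,4].
HN type (ℓ=3): μ^(1)=23; μ^(2)=-13; μ^(3)=-33

((2, 0, 0, 2); (1, 1, 0, 0); (0, 0, 2, 0))


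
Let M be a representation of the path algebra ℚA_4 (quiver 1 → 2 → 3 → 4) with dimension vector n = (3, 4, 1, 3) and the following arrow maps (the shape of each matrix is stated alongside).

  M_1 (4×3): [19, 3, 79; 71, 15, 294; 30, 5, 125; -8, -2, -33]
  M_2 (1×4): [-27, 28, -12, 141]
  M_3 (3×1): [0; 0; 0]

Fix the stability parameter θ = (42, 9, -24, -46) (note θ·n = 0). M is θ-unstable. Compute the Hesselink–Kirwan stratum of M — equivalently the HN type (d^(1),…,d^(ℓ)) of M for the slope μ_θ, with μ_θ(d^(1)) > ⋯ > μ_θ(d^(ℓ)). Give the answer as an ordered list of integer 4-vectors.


Via rank(M_{q-1}∘⋯∘M_p): M ≅ I[1,2]^2, I[1,3], I[2,2], I[4,4]^3.
μ_θ-semistable layers: μ^(1)=51/2; μ^(2)=9; μ^(3)=-46

((2, 2, 0, 0); (1, 2, 1, 0); (0, 0, 0, 3))


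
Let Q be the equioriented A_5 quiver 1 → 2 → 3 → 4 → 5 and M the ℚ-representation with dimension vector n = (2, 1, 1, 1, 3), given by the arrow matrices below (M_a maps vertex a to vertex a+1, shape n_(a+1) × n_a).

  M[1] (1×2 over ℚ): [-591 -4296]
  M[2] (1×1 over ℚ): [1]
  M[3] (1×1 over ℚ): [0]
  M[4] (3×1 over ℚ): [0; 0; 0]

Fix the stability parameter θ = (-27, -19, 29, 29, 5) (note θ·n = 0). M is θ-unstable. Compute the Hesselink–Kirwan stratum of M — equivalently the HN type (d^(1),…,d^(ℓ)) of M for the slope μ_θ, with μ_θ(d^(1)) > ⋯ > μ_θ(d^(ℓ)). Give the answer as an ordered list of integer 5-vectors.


Via rank(M_{q-1}∘⋯∘M_p): M ≅ I[1,1], I[1,3], I[4,4], I[5,5]^3.
μ_θ-semistable layers: μ^(1)=29; μ^(2)=5; μ^(3)=-19; μ^(4)=-27

((0, 0, 1, 1, 0); (0, 0, 0, 0, 3); (0, 1, 0, 0, 0); (2, 0, 0, 0, 0))


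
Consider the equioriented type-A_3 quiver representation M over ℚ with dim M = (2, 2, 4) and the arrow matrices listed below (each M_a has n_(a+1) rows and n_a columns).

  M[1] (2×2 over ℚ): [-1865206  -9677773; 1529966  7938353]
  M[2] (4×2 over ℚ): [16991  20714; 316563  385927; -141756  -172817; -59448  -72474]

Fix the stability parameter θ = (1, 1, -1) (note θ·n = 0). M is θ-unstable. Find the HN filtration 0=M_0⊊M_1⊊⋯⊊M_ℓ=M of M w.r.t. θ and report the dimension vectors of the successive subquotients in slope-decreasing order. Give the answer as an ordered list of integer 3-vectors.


Barcode: M ≅ I[1,1], I[1,3], I[2,3], I[3,3]^2. HN layers by μ_θ (4 steps, strictly decreasing):
  μ^(1)=1; μ^(2)=1/3; μ^(3)=0; μ^(4)=-1

((1, 0, 0); (1, 1, 1); (0, 1, 1); (0, 0, 2))


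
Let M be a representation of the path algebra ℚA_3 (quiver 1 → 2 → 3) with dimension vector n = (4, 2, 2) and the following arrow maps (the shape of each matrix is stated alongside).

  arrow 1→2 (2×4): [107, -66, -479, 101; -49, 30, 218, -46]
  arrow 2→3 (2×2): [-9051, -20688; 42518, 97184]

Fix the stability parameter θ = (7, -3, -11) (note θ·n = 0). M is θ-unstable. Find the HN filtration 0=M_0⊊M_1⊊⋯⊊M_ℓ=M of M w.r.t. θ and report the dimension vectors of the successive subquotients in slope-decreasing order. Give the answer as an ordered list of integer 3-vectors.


Via rank(M_{q-1}∘⋯∘M_p): M ≅ I[1,1]^2, I[1,2], I[1,3], I[3,3].
μ_θ-semistable layers: μ^(1)=7; μ^(2)=2; μ^(3)=-7/3; μ^(4)=-11

((2, 0, 0); (1, 1, 0); (1, 1, 1); (0, 0, 1))


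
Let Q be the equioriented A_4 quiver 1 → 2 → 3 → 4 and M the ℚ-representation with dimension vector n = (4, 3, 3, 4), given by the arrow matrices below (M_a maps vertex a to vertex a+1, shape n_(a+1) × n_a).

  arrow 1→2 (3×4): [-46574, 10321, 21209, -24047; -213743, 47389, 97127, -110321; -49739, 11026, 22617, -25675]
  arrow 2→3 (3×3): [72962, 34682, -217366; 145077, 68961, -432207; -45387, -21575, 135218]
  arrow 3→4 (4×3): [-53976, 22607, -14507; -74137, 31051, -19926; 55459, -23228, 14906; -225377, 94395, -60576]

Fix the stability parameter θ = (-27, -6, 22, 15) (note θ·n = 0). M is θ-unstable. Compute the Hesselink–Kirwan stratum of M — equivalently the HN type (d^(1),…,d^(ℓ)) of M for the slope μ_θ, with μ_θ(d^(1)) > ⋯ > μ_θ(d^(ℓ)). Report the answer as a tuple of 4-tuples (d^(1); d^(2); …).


Interval decomposition of M: I[1,1], I[1,2], I[1,4]^2, I[3,4], I[4,4].
HN type (ℓ=4): μ^(1)=37/2; μ^(2)=15; μ^(3)=-6; μ^(4)=-27

((0, 0, 3, 3); (0, 0, 0, 1); (0, 3, 0, 0); (4, 0, 0, 0))


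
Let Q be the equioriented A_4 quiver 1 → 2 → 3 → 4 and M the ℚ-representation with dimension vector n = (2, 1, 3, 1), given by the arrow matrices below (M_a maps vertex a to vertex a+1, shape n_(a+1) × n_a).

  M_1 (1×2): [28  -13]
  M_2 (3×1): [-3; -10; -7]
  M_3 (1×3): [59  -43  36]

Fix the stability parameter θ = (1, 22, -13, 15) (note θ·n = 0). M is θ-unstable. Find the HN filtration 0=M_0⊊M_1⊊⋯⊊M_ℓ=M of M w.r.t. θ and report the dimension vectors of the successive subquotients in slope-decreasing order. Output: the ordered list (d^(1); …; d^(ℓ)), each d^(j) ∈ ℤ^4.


Via rank(M_{q-1}∘⋯∘M_p): M ≅ I[1,1], I[1,4], I[3,3]^2.
μ_θ-semistable layers: μ^(1)=15; μ^(2)=9/2; μ^(3)=1; μ^(4)=-13

((0, 0, 0, 1); (0, 1, 1, 0); (2, 0, 0, 0); (0, 0, 2, 0))


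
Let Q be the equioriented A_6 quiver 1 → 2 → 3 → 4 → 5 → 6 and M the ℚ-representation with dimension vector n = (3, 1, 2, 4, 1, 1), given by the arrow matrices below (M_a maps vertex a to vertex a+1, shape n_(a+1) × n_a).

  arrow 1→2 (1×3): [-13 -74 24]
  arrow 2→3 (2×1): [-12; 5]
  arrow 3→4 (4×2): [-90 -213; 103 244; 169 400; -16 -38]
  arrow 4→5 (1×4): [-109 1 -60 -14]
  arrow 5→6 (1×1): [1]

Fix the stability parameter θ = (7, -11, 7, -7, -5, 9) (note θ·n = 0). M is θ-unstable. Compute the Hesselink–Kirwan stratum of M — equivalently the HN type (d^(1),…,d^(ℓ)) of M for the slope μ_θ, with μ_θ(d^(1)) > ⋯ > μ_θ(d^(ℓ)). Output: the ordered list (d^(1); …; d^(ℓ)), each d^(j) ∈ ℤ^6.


Interval decomposition of M: I[1,1]^2, I[1,6], I[3,4], I[4,4]^2.
HN type (ℓ=6): μ^(1)=9; μ^(2)=7; μ^(3)=0; μ^(4)=-5/3; μ^(5)=-2; μ^(6)=-7

((0, 0, 0, 0, 0, 1); (2, 0, 0, 0, 0, 0); (0, 0, 1, 1, 0, 0); (0, 0, 1, 1, 1, 0); (1, 1, 0, 0, 0, 0); (0, 0, 0, 2, 0, 0))


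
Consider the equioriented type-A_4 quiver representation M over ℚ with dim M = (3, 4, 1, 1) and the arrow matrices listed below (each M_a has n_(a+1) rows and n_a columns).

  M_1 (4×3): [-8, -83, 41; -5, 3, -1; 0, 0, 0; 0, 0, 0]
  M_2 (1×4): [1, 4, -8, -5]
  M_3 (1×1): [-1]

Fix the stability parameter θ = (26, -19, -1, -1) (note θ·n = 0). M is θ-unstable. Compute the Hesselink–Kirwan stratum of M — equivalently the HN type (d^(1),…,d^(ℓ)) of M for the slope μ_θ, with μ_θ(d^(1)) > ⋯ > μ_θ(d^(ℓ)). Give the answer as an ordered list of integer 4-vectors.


Via rank(M_{q-1}∘⋯∘M_p): M ≅ I[1,1], I[1,2], I[1,4], I[2,2]^2.
μ_θ-semistable layers: μ^(1)=26; μ^(2)=7/2; μ^(3)=5/4; μ^(4)=-19

((1, 0, 0, 0); (1, 1, 0, 0); (1, 1, 1, 1); (0, 2, 0, 0))


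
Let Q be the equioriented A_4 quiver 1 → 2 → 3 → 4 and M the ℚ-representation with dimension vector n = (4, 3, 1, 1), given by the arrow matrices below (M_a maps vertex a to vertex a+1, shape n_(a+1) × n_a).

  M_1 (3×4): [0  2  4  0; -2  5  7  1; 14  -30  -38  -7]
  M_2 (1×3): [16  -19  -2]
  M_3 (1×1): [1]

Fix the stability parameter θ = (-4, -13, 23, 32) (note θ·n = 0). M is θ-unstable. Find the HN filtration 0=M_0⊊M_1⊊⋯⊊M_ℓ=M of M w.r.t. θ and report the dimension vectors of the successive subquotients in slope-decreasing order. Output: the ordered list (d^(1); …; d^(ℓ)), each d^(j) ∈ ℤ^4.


Barcode: M ≅ I[1,1], I[1,2]^2, I[1,4]. HN layers by μ_θ (4 steps, strictly decreasing):
  μ^(1)=32; μ^(2)=23; μ^(3)=-4; μ^(4)=-17/2

((0, 0, 0, 1); (0, 0, 1, 0); (1, 0, 0, 0); (3, 3, 0, 0))


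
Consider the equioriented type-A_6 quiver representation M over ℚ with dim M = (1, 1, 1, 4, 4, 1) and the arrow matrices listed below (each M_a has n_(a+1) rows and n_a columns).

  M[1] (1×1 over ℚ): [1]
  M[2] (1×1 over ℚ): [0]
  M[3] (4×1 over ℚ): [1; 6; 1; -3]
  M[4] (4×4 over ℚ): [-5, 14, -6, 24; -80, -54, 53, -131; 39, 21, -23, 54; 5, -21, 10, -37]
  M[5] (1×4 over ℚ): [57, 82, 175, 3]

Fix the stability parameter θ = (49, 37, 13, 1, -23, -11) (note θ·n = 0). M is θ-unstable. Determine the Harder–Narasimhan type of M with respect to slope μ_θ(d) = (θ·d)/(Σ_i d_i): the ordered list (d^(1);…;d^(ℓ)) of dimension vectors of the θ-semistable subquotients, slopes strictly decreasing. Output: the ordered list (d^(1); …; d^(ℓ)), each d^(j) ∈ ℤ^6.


Via rank(M_{q-1}∘⋯∘M_p): M ≅ I[1,2], I[3,6], I[4,4], I[4,5]^2, I[5,5].
μ_θ-semistable layers: μ^(1)=43; μ^(2)=1; μ^(3)=-5; μ^(4)=-11; μ^(5)=-23

((1, 1, 0, 0, 0, 0); (0, 0, 0, 1, 0, 0); (0, 0, 1, 1, 1, 1); (0, 0, 0, 2, 2, 0); (0, 0, 0, 0, 1, 0))


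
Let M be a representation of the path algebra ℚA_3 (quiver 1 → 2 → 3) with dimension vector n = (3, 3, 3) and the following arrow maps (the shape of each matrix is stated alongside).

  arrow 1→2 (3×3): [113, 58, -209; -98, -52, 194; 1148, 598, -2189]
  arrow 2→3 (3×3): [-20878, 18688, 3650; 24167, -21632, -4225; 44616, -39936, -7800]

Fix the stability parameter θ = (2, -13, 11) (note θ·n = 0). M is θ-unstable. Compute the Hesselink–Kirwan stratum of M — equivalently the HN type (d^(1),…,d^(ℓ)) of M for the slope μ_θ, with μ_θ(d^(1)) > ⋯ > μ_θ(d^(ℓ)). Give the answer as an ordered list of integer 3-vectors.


Barcode: M ≅ I[1,1], I[1,2], I[1,3], I[2,2], I[3,3]^2. HN layers by μ_θ (4 steps, strictly decreasing):
  μ^(1)=11; μ^(2)=2; μ^(3)=-11/2; μ^(4)=-13

((0, 0, 3); (1, 0, 0); (2, 2, 0); (0, 1, 0))


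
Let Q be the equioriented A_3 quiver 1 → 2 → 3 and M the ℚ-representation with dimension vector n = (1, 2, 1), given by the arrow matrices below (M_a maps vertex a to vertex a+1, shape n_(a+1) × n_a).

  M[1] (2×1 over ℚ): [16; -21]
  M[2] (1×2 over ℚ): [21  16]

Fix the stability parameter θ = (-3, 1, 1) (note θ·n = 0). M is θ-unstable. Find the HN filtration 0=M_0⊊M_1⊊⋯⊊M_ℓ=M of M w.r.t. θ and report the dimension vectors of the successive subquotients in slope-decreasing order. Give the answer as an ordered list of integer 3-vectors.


Barcode: M ≅ I[1,2], I[2,3]. HN layers by μ_θ (2 steps, strictly decreasing):
  μ^(1)=1; μ^(2)=-3

((0, 2, 1); (1, 0, 0))


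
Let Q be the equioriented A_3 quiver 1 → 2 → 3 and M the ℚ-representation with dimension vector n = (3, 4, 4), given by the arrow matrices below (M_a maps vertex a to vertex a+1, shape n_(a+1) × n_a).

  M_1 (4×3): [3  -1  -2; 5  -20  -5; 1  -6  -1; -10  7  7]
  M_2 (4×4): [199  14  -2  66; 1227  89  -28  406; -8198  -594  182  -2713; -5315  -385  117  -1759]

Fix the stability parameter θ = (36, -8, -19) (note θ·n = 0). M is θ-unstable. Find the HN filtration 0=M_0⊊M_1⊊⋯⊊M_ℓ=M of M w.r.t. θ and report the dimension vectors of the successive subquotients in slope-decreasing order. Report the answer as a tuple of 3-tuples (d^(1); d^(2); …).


Via rank(M_{q-1}∘⋯∘M_p): M ≅ I[1,3]^3, I[2,3].
μ_θ-semistable layers: μ^(1)=3; μ^(2)=-27/2

((3, 3, 3); (0, 1, 1))


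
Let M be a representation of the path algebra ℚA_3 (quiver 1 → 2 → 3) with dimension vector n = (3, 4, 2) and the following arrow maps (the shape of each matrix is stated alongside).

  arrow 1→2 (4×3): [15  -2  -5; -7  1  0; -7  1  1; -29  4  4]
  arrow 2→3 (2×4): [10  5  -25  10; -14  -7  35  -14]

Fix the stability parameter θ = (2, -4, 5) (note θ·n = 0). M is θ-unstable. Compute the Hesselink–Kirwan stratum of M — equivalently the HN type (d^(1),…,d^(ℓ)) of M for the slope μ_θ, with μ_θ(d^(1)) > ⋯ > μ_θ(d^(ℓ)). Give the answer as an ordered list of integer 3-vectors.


Barcode: M ≅ I[1,2]^2, I[1,3], I[2,2], I[3,3]. HN layers by μ_θ (3 steps, strictly decreasing):
  μ^(1)=5; μ^(2)=-1; μ^(3)=-4

((0, 0, 2); (3, 3, 0); (0, 1, 0))


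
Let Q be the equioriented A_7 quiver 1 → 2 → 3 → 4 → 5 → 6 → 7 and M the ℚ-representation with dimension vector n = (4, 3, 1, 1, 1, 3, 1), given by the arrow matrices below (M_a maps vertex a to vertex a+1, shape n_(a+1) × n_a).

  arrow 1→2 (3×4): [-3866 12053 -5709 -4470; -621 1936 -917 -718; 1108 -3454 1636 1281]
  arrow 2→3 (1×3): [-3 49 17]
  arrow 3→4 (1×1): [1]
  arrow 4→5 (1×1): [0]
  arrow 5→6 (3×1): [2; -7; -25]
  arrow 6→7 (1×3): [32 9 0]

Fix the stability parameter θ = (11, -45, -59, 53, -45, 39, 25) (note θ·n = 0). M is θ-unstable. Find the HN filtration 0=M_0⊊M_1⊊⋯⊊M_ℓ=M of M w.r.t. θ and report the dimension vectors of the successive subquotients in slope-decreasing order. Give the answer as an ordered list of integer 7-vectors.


Barcode: M ≅ I[1,1], I[1,2]^2, I[1,4], I[5,7], I[6,6]^2. HN layers by μ_θ (7 steps, strictly decreasing):
  μ^(1)=53; μ^(2)=39; μ^(3)=32; μ^(4)=11; μ^(5)=-17; μ^(6)=-31; μ^(7)=-45

((0, 0, 0, 1, 0, 0, 0); (0, 0, 0, 0, 0, 2, 0); (0, 0, 0, 0, 0, 1, 1); (1, 0, 0, 0, 0, 0, 0); (2, 2, 0, 0, 0, 0, 0); (1, 1, 1, 0, 0, 0, 0); (0, 0, 0, 0, 1, 0, 0))


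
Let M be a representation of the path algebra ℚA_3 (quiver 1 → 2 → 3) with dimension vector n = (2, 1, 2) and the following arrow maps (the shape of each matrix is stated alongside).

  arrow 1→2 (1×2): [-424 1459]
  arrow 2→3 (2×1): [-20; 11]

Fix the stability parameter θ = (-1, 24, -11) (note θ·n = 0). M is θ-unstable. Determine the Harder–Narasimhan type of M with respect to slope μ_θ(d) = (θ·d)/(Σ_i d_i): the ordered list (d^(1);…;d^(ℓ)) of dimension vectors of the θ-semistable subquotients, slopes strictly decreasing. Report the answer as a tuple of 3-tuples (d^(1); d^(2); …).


Via rank(M_{q-1}∘⋯∘M_p): M ≅ I[1,1], I[1,3], I[3,3].
μ_θ-semistable layers: μ^(1)=13/2; μ^(2)=-1; μ^(3)=-11

((0, 1, 1); (2, 0, 0); (0, 0, 1))


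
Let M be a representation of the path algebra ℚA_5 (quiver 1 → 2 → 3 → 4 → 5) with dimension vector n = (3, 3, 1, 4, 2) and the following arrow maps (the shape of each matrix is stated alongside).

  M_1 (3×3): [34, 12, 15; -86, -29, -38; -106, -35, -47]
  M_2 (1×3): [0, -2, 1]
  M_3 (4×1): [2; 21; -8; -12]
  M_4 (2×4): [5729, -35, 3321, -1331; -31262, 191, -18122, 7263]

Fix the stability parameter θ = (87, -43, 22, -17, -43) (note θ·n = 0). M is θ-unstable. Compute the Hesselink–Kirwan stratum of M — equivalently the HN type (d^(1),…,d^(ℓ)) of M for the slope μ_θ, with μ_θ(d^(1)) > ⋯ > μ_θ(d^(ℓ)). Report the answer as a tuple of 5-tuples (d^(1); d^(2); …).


Interval decomposition of M: I[1,2]^2, I[1,5], I[4,4]^2, I[4,5].
HN type (ℓ=4): μ^(1)=22; μ^(2)=6/5; μ^(3)=-17; μ^(4)=-30

((2, 2, 0, 0, 0); (1, 1, 1, 1, 1); (0, 0, 0, 2, 0); (0, 0, 0, 1, 1))


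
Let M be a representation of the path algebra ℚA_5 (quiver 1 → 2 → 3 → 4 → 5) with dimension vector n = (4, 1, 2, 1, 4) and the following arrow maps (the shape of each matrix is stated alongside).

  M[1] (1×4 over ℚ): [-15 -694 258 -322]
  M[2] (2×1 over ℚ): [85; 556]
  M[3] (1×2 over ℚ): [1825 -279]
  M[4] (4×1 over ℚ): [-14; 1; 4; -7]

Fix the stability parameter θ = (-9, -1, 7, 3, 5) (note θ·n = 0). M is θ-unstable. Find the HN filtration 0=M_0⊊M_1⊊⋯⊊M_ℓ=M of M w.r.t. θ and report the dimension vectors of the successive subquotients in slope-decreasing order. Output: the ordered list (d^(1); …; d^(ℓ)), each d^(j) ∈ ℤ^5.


Via rank(M_{q-1}∘⋯∘M_p): M ≅ I[1,1]^3, I[1,5], I[3,3], I[5,5]^3.
μ_θ-semistable layers: μ^(1)=7; μ^(2)=5; μ^(3)=-1; μ^(4)=-9

((0, 0, 1, 0, 0); (0, 0, 1, 1, 4); (0, 1, 0, 0, 0); (4, 0, 0, 0, 0))


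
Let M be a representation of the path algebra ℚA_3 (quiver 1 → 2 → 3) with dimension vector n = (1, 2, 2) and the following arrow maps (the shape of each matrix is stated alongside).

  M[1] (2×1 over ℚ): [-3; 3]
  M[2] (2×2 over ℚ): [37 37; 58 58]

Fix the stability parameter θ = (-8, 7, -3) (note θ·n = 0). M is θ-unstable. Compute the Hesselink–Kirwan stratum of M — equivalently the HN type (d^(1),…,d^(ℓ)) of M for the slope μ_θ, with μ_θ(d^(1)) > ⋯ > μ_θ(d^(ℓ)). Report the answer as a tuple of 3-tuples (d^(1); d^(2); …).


Barcode: M ≅ I[1,2], I[2,3], I[3,3]. HN layers by μ_θ (4 steps, strictly decreasing):
  μ^(1)=7; μ^(2)=2; μ^(3)=-3; μ^(4)=-8

((0, 1, 0); (0, 1, 1); (0, 0, 1); (1, 0, 0))


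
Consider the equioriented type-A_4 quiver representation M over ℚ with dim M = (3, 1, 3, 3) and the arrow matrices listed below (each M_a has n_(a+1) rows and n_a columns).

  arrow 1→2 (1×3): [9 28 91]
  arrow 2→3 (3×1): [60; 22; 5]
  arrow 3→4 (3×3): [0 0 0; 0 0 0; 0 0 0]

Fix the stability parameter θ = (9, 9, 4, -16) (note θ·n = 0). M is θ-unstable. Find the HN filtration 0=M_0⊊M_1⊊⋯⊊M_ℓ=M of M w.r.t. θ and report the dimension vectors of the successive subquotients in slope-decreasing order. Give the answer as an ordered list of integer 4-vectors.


Barcode: M ≅ I[1,1]^2, I[1,3], I[3,3]^2, I[4,4]^3. HN layers by μ_θ (4 steps, strictly decreasing):
  μ^(1)=9; μ^(2)=22/3; μ^(3)=4; μ^(4)=-16

((2, 0, 0, 0); (1, 1, 1, 0); (0, 0, 2, 0); (0, 0, 0, 3))


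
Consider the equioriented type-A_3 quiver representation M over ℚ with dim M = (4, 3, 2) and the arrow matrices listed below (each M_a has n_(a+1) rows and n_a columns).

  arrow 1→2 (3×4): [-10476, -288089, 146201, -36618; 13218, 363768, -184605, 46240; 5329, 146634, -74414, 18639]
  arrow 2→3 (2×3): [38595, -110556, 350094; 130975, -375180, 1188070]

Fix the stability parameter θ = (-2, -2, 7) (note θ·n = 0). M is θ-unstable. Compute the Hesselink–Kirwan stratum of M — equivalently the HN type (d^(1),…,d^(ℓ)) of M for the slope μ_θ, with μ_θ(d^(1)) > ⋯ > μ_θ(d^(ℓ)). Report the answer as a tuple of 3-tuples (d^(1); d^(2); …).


Barcode: M ≅ I[1,1], I[1,2]^2, I[1,3], I[3,3]. HN layers by μ_θ (2 steps, strictly decreasing):
  μ^(1)=7; μ^(2)=-2

((0, 0, 2); (4, 3, 0))


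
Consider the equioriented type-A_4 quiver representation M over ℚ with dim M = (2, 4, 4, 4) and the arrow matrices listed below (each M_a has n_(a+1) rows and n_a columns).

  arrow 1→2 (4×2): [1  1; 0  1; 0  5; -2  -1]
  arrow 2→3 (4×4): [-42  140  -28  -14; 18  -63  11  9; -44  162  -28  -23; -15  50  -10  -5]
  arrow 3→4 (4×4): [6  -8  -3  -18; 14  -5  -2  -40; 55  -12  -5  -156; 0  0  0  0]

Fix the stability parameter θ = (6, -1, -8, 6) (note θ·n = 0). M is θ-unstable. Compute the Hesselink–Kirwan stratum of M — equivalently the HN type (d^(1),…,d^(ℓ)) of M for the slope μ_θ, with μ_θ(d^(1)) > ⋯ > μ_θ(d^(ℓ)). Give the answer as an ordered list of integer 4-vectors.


Via rank(M_{q-1}∘⋯∘M_p): M ≅ I[1,3], I[1,4], I[2,2], I[2,4], I[3,4], I[4,4].
μ_θ-semistable layers: μ^(1)=6; μ^(2)=-1; μ^(3)=-9/2; μ^(4)=-8

((0, 0, 0, 4); (2, 3, 2, 0); (0, 1, 1, 0); (0, 0, 1, 0))


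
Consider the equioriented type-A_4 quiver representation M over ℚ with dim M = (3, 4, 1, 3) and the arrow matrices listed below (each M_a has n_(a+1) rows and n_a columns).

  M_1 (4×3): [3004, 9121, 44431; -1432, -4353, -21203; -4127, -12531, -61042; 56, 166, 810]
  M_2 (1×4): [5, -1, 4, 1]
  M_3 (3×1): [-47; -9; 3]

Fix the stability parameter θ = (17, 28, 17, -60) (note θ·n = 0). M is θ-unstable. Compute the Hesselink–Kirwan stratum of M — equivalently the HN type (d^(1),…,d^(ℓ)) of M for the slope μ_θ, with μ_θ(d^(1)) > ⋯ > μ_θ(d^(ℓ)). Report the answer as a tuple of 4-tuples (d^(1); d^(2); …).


Interval decomposition of M: I[1,1], I[1,2]^2, I[2,2], I[2,4], I[4,4]^2.
HN type (ℓ=4): μ^(1)=28; μ^(2)=17; μ^(3)=-5; μ^(4)=-60

((0, 3, 0, 0); (3, 0, 0, 0); (0, 1, 1, 1); (0, 0, 0, 2))


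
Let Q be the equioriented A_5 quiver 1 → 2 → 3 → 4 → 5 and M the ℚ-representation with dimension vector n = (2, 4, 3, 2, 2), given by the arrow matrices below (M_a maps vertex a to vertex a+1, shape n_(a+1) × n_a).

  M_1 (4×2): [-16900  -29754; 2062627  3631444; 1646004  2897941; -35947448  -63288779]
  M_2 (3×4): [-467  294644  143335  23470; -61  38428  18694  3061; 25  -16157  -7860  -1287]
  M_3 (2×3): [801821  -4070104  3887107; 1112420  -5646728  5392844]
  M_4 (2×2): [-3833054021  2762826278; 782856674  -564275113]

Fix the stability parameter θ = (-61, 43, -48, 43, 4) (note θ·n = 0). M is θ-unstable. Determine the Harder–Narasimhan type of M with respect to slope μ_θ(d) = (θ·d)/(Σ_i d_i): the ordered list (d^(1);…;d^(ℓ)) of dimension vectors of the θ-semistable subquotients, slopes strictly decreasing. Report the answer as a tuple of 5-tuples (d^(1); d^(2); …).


Barcode: M ≅ I[1,5]^2, I[2,2], I[2,3]. HN layers by μ_θ (4 steps, strictly decreasing):
  μ^(1)=43; μ^(2)=47/2; μ^(3)=-5/2; μ^(4)=-61

((0, 1, 0, 0, 0); (0, 0, 0, 2, 2); (0, 3, 3, 0, 0); (2, 0, 0, 0, 0))


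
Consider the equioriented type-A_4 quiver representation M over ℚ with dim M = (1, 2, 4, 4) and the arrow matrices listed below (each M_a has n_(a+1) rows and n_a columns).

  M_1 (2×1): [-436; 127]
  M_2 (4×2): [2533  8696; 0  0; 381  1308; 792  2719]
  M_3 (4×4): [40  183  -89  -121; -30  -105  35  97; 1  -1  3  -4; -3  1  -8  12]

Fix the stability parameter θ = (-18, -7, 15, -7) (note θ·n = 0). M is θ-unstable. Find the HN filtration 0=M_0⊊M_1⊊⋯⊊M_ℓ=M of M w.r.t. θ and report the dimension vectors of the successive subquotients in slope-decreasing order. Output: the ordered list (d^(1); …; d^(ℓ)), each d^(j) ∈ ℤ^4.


Via rank(M_{q-1}∘⋯∘M_p): M ≅ I[1,4], I[2,4], I[3,3], I[3,4], I[4,4].
μ_θ-semistable layers: μ^(1)=15; μ^(2)=4; μ^(3)=-7; μ^(4)=-18

((0, 0, 1, 0); (0, 0, 3, 3); (0, 2, 0, 1); (1, 0, 0, 0))


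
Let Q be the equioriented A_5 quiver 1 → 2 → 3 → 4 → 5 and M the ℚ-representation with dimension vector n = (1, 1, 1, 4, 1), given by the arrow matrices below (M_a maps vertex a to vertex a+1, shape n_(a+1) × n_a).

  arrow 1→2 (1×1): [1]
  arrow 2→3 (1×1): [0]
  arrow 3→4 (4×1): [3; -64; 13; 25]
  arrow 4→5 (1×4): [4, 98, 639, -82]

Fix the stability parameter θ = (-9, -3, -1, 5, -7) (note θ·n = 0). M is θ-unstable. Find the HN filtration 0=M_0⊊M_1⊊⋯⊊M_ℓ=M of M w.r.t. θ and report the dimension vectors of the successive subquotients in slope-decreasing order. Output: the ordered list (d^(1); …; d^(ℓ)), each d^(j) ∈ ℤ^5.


Barcode: M ≅ I[1,2], I[3,5], I[4,4]^3. HN layers by μ_θ (4 steps, strictly decreasing):
  μ^(1)=5; μ^(2)=-1; μ^(3)=-3; μ^(4)=-9

((0, 0, 0, 3, 0); (0, 0, 1, 1, 1); (0, 1, 0, 0, 0); (1, 0, 0, 0, 0))


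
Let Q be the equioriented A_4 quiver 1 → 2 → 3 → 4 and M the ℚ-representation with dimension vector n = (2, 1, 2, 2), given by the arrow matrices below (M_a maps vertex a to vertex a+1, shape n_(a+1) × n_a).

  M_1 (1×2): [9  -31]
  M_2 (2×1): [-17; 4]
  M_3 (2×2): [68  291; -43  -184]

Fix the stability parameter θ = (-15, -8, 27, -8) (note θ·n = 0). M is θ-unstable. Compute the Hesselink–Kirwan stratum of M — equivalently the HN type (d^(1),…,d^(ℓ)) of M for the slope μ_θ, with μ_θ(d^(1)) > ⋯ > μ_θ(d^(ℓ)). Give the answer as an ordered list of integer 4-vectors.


Via rank(M_{q-1}∘⋯∘M_p): M ≅ I[1,1], I[1,4], I[3,4].
μ_θ-semistable layers: μ^(1)=19/2; μ^(2)=-8; μ^(3)=-15

((0, 0, 2, 2); (0, 1, 0, 0); (2, 0, 0, 0))


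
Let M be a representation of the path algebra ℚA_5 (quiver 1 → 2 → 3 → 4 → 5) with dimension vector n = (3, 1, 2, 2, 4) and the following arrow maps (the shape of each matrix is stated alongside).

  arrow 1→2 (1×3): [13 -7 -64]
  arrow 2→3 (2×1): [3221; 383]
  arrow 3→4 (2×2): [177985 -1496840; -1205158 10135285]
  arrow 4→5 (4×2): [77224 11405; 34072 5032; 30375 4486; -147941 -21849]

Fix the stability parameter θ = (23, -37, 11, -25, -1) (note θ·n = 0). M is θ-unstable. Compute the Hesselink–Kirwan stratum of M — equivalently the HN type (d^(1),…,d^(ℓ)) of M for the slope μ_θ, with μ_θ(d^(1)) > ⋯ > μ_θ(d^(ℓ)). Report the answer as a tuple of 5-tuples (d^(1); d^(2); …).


Via rank(M_{q-1}∘⋯∘M_p): M ≅ I[1,1]^2, I[1,5], I[3,5], I[5,5]^2.
μ_θ-semistable layers: μ^(1)=23; μ^(2)=-1; μ^(3)=-7

((2, 0, 0, 0, 0); (0, 0, 0, 0, 4); (1, 1, 2, 2, 0))


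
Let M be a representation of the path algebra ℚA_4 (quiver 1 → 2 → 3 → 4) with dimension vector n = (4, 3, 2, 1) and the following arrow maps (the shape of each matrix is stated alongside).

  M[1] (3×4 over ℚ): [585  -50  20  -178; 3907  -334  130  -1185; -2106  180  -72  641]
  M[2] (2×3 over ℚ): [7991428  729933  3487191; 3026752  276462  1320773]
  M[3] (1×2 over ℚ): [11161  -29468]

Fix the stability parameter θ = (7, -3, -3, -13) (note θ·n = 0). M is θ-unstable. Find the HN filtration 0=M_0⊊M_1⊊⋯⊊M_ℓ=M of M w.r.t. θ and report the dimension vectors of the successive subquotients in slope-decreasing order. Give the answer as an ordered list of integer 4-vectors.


Interval decomposition of M: I[1,1], I[1,2], I[1,3], I[1,4].
HN type (ℓ=4): μ^(1)=7; μ^(2)=2; μ^(3)=1/3; μ^(4)=-3

((1, 0, 0, 0); (1, 1, 0, 0); (1, 1, 1, 0); (1, 1, 1, 1))


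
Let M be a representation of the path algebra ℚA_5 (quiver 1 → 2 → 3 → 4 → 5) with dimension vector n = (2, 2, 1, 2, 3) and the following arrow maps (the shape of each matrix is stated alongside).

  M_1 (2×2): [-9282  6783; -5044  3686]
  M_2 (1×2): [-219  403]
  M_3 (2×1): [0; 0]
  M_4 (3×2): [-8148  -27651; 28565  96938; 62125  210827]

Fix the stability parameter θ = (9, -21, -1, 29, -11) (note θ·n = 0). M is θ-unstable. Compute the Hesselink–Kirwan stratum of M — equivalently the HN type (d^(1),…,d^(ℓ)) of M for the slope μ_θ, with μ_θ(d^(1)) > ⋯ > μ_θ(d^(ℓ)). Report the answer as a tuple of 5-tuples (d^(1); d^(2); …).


Via rank(M_{q-1}∘⋯∘M_p): M ≅ I[1,1], I[1,3], I[2,2], I[4,5]^2, I[5,5].
μ_θ-semistable layers: μ^(1)=9; μ^(2)=-1; μ^(3)=-6; μ^(4)=-11; μ^(5)=-21

((1, 0, 0, 2, 2); (0, 0, 1, 0, 0); (1, 1, 0, 0, 0); (0, 0, 0, 0, 1); (0, 1, 0, 0, 0))


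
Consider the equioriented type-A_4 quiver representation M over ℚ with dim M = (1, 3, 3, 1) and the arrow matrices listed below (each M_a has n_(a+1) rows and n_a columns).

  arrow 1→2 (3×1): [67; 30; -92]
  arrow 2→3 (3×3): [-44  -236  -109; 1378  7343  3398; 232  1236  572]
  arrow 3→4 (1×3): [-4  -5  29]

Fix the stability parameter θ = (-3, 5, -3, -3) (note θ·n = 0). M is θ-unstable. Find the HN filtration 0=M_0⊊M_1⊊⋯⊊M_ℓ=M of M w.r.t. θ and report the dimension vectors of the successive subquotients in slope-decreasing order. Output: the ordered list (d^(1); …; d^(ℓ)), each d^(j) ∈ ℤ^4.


Interval decomposition of M: I[1,2], I[2,3], I[2,4], I[3,3].
HN type (ℓ=4): μ^(1)=5; μ^(2)=1; μ^(3)=-1/3; μ^(4)=-3

((0, 1, 0, 0); (0, 1, 1, 0); (0, 1, 1, 1); (1, 0, 1, 0))


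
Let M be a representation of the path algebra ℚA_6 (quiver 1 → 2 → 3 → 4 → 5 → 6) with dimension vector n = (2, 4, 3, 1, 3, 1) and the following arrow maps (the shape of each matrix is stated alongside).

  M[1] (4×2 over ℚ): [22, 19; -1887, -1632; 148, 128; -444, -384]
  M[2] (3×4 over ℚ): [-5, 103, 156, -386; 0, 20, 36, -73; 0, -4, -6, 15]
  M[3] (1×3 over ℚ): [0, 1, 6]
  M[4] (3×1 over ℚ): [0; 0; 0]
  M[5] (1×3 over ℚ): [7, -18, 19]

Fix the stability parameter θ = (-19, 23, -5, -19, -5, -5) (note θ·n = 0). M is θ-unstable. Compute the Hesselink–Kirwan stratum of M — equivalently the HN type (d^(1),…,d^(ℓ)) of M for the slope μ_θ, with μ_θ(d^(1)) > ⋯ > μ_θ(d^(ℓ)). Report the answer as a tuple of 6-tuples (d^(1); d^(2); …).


Barcode: M ≅ I[1,2], I[1,3], I[2,3], I[2,4], I[5,5]^2, I[5,6]. HN layers by μ_θ (5 steps, strictly decreasing):
  μ^(1)=23; μ^(2)=9; μ^(3)=-1/3; μ^(4)=-5; μ^(5)=-19

((0, 1, 0, 0, 0, 0); (0, 2, 2, 0, 0, 0); (0, 1, 1, 1, 0, 0); (0, 0, 0, 0, 3, 1); (2, 0, 0, 0, 0, 0))


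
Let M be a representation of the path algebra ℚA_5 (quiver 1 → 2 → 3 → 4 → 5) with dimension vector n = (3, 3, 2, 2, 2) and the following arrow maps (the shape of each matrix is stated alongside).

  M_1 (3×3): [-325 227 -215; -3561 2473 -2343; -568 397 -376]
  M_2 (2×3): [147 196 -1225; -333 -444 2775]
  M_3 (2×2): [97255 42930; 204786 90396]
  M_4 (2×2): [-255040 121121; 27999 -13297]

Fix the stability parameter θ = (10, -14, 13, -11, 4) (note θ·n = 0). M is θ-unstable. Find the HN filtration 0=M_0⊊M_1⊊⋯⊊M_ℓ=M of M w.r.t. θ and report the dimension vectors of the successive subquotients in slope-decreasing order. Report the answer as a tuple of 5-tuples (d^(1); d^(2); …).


Interval decomposition of M: I[1,2]^2, I[1,5], I[3,3], I[4,5].
HN type (ℓ=5): μ^(1)=13; μ^(2)=4; μ^(3)=1; μ^(4)=-2; μ^(5)=-11

((0, 0, 1, 0, 0); (0, 0, 0, 0, 2); (0, 0, 1, 1, 0); (3, 3, 0, 0, 0); (0, 0, 0, 1, 0))


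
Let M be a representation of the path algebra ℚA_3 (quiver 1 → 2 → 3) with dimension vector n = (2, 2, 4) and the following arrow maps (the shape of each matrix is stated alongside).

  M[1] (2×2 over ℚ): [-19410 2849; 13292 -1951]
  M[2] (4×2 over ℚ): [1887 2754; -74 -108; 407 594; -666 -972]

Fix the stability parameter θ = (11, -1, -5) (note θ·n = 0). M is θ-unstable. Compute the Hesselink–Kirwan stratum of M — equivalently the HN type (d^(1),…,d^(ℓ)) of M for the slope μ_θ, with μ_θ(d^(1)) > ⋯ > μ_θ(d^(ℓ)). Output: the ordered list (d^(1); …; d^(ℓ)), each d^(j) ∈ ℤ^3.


Barcode: M ≅ I[1,2], I[1,3], I[3,3]^3. HN layers by μ_θ (3 steps, strictly decreasing):
  μ^(1)=5; μ^(2)=5/3; μ^(3)=-5

((1, 1, 0); (1, 1, 1); (0, 0, 3))


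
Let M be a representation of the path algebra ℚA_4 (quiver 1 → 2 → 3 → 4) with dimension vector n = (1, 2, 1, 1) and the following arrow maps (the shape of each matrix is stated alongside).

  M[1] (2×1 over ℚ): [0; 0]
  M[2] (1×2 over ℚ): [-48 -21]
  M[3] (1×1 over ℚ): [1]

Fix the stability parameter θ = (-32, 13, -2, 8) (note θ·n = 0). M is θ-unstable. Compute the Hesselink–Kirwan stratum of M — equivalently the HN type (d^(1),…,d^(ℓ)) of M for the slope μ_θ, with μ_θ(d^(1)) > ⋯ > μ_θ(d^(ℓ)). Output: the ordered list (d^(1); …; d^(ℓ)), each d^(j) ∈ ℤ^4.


Interval decomposition of M: I[1,1], I[2,2], I[2,4].
HN type (ℓ=4): μ^(1)=13; μ^(2)=8; μ^(3)=11/2; μ^(4)=-32

((0, 1, 0, 0); (0, 0, 0, 1); (0, 1, 1, 0); (1, 0, 0, 0))
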